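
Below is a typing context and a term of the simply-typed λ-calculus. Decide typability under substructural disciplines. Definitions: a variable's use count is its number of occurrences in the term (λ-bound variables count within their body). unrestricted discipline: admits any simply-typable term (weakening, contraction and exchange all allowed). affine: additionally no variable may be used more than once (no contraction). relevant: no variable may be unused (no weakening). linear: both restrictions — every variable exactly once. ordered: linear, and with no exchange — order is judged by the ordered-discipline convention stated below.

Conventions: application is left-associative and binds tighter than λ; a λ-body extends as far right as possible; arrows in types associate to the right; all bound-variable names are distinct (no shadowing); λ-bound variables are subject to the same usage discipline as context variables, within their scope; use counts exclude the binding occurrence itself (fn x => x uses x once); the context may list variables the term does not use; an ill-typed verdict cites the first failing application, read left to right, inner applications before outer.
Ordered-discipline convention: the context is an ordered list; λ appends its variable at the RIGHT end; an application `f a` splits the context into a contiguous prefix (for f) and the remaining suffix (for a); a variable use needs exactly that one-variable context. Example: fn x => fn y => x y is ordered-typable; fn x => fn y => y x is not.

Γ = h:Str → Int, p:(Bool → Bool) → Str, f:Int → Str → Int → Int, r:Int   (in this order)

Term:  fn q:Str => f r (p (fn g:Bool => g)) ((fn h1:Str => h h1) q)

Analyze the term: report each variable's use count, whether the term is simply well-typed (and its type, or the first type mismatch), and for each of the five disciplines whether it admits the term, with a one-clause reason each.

counts: h: 1; p: 1; f: 1; r: 1; q (λ-bound): 1; g (λ-bound): 1; h1 (λ-bound): 1
uses in reading order: f, r, p, g, h, h1, q
typing: well-typed — term : Str → Int
ordered: ✗, no contiguous prefix/suffix split fits f, r, p, g, h, h1, q
linear: ✓, h, p, f, r, q, g, h1: one use apiece
affine: ✓, h, p, f, r, q, g, h1: no repeats, contraction unneeded
relevant: ✓, h, p, f, r, q, g, h1: all used, weakening unneeded
unrestricted: ✓, typability at Str → Int is all that's needed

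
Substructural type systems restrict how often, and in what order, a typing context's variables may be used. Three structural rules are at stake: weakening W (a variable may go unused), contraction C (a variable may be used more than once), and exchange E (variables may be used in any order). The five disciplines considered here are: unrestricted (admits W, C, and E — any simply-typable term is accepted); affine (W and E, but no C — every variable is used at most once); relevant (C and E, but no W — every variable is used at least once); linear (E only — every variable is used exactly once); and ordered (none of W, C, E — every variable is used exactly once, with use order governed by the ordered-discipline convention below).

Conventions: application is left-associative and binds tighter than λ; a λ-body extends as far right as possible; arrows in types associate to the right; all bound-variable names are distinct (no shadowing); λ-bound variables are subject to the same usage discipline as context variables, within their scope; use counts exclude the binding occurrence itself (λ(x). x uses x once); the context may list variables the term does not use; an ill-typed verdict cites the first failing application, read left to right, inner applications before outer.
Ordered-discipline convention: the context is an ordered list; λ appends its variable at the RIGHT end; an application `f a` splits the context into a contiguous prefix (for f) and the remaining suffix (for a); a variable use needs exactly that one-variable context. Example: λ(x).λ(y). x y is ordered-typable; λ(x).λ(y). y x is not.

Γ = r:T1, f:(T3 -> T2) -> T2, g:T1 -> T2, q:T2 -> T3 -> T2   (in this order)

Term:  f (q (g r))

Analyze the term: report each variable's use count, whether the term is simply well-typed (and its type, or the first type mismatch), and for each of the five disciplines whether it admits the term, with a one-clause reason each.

counts: r=1, f=1, g=1, q=1
order of uses: f, q, g, r
typing: well-typed at T2
ordered: ✗ — no ordered split (uses run f, q, g, r)
linear: ✓ — each of r, f, g, q used exactly once
affine: ✓ — none of r, f, g, q used more than once
relevant: ✓ — every one of r, f, g, q appears
unrestricted: ✓ — type-checks (T2) and nothing is barred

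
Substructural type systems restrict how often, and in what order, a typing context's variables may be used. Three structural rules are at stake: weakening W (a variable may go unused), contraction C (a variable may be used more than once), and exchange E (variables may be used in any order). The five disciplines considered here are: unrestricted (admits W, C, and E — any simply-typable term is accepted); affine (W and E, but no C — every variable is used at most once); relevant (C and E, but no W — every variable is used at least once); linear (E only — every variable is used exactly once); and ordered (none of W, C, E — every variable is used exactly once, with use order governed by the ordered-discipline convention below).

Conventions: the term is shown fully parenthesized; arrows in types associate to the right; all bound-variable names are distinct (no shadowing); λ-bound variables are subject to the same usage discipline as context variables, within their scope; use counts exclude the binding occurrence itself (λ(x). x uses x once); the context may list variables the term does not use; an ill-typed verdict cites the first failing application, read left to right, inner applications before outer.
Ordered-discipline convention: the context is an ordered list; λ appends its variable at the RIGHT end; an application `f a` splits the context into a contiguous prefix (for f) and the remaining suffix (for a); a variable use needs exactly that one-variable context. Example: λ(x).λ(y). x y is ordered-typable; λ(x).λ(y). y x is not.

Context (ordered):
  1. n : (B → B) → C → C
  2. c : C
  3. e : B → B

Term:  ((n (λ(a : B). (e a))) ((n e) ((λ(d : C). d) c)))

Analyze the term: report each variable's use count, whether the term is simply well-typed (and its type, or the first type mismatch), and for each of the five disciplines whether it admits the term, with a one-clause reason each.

use counts: n ×2; c ×1; e ×2; a [bound] ×1; d [bound] ×1
uses in reading order: n, e, a, n, e, d, c
typing: ✓ — C
ordered ✗ (n ×2, e ×2 used more than once (contraction))
linear ✗ (n ×2, e ×2 used more than once (contraction))
affine ✗ (n ×2, e ×2 used more than once (contraction))
relevant ✓ (every one of n, c, e, a, d appears)
unrestricted ✓ (type-checks (C) and nothing is barred)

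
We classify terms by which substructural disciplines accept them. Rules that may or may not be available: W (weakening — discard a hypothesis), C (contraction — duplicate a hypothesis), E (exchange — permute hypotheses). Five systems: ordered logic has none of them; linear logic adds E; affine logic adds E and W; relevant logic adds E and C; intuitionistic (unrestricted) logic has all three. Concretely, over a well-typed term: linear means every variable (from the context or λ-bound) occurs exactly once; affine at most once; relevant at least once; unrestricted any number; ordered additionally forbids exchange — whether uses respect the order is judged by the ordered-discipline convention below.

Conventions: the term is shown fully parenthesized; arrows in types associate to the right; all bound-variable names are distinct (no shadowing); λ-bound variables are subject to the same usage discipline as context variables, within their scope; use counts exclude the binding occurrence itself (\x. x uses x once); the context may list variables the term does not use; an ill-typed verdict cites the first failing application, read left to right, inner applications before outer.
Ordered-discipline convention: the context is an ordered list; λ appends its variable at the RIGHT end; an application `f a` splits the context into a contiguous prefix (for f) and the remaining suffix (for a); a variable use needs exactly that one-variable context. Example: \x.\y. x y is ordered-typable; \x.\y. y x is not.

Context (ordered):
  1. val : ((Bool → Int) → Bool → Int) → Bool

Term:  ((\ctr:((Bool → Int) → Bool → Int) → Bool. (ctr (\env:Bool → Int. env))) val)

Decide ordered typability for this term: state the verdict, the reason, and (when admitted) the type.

yes — one use each (val, ctr, env); ordered split holds; term : Bool
counts: val: 1×, ctr [bound]: 1×, env [bound]: 1×
uses in reading order: ctr, env, val
typing: the term checks, with type Bool
across the five disciplines: ordered ✓ · linear ✓ · affine ✓ · relevant ✓ · unrestricted ✓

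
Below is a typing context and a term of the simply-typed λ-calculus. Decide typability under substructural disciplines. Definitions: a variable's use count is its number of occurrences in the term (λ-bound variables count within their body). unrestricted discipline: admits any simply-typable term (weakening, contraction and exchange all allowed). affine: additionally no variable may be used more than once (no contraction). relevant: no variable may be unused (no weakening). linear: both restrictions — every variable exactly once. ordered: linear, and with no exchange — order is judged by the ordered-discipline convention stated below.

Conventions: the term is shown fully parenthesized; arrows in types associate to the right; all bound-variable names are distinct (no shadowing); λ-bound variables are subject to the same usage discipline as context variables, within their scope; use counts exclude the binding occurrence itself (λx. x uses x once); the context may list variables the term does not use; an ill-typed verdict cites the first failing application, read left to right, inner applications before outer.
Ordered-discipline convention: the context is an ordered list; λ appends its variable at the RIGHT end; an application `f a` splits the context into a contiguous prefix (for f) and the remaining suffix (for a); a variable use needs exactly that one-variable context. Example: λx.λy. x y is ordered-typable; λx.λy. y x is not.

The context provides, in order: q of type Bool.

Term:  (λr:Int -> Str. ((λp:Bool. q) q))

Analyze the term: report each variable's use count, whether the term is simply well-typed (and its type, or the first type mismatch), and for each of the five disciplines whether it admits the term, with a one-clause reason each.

usage: q ×2, r (λ-bound) ×0, p (λ-bound) ×0
left-to-right use order: q, q
typing: well-typed at (Int -> Str) -> Bool
ordered ✗ (uses contraction: q ×2; r, p never used (weakening))
linear ✗ (uses contraction: q ×2; r, p never used (weakening))
affine ✗ (uses contraction: q ×2)
relevant ✗ (r, p never used (weakening))
unrestricted ✓ (well-typed at (Int -> Str) -> Bool; no restrictions here)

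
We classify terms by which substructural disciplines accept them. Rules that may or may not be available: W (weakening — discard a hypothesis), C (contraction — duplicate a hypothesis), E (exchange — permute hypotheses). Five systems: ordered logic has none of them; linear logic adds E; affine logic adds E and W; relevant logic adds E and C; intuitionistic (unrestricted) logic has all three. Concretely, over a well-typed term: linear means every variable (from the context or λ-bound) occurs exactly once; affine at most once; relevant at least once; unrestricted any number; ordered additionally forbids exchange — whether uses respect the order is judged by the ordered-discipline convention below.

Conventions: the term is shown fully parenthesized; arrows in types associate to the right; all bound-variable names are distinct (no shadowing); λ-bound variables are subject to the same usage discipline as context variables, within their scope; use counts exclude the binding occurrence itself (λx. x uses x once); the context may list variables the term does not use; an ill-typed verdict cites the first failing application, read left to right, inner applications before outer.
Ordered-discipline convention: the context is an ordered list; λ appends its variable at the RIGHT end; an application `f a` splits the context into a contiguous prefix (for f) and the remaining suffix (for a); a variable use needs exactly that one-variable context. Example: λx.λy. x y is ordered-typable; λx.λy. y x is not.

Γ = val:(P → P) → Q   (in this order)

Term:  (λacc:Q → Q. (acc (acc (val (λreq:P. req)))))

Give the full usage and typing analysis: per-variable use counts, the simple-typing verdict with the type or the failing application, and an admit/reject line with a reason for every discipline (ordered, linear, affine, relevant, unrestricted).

counts: val=1; acc (λ-bound)=2; req (λ-bound)=1
uses in reading order: acc, acc, val, req
typing: well-typed — term : (Q → Q) → Q
ordered ✗ (uses contraction: acc ×2)
linear ✗ (uses contraction: acc ×2)
affine ✗ (uses contraction: acc ×2)
relevant ✓ (at least one use each (val, acc, req))
unrestricted ✓ (typability at (Q → Q) → Q is all that's needed)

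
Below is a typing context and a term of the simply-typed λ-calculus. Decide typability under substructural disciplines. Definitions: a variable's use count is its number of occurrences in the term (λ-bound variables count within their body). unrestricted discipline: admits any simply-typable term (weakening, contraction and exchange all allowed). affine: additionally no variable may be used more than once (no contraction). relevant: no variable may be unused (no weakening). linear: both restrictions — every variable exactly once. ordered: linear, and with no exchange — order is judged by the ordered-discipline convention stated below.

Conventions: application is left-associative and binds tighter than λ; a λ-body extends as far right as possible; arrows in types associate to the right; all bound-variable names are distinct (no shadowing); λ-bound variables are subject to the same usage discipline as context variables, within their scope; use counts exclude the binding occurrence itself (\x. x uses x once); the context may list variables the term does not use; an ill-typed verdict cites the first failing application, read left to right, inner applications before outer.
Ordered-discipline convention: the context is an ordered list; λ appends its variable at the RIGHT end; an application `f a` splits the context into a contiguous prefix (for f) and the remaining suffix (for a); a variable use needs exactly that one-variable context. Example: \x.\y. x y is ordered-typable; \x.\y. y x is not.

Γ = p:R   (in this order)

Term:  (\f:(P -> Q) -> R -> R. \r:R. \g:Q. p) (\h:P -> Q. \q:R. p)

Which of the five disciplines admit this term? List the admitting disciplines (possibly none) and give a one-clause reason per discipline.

accepted by: unrestricted
counts: p ×2, f (bound) ×0, r (bound) ×0, g (bound) ×0, h (bound) ×0, q (bound) ×0
left-to-right use order: p, p
typing: the term checks, with type R -> Q -> R
ordered: ✗, needs contraction — p ×2; needs weakening: f, r, g, h, q unused
linear: ✗, needs contraction — p ×2; needs weakening: f, r, g, h, q unused
affine: ✗, needs contraction — p ×2
relevant: ✗, needs weakening: f, r, g, h, q unused
unrestricted: ✓, type-checks (R -> Q -> R) and nothing is barred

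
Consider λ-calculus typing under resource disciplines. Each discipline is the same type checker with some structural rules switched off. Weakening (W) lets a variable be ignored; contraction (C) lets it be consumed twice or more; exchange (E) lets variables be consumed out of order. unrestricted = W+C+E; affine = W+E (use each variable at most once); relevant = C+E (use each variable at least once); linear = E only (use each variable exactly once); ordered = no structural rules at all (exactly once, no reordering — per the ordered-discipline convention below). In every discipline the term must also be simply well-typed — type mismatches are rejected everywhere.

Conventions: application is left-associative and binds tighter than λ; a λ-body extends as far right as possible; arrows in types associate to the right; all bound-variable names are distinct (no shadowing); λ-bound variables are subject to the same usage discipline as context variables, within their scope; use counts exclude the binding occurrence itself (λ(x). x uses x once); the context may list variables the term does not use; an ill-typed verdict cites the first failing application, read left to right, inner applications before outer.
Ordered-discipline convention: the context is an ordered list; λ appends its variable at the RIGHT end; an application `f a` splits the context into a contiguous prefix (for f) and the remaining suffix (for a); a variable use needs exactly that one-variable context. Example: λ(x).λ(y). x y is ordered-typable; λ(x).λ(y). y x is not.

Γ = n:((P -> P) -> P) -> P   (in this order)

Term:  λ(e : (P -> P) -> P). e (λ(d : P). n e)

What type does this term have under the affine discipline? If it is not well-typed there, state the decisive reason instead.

not well-typed under affine — e ×2 used more than once (contraction)
counts: n: 1×; e [bound]: 2×; d [bound]: 0×
uses in reading order: e, n, e
typing: ✓ — ((P -> P) -> P) -> P
per-discipline verdicts: ordered ✗ | linear ✗ | affine ✗ | relevant ✗ | unrestricted ✓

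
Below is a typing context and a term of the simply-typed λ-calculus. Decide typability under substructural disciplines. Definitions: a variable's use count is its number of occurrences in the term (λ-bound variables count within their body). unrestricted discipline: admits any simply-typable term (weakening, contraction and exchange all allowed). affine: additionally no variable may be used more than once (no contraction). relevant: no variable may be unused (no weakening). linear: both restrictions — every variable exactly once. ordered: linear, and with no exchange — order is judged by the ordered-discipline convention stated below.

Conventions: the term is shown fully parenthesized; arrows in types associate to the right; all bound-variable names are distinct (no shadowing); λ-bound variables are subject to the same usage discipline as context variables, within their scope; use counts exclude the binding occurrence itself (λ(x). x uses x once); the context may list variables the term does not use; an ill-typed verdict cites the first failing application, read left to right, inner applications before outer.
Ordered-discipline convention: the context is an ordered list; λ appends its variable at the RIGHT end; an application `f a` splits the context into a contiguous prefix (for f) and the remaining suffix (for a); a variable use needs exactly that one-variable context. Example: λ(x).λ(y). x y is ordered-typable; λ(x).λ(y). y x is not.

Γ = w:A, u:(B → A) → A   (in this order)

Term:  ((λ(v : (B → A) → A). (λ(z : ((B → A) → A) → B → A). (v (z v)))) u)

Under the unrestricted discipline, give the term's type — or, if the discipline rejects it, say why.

term : (((B → A) → A) → B → A) → A
use counts: w=0, u=1, v (λ-bound)=2, z (λ-bound)=1
use order (left to right): v, z, v, u
typing: the term checks, with type (((B → A) → A) → B → A) → A
all disciplines: ordered ✗ · linear ✗ · affine ✗ · relevant ✗ · unrestricted ✓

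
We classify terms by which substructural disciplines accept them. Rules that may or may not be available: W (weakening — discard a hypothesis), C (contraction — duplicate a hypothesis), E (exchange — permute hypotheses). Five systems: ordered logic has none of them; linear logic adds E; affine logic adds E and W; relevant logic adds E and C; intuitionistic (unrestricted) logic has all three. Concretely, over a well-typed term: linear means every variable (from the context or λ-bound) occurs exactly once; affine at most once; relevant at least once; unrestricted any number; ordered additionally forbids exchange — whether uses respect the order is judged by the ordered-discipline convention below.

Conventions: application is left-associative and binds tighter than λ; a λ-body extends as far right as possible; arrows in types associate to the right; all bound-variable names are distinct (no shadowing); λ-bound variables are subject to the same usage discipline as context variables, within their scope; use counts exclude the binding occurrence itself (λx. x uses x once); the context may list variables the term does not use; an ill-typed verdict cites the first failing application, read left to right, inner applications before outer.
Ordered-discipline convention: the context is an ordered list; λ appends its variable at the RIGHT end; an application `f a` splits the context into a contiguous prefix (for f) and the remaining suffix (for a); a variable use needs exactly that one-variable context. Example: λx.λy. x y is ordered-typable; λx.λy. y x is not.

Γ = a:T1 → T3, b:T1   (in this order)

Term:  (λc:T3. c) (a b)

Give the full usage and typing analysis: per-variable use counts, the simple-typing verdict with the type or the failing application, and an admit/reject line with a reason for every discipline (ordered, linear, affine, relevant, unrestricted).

counts: a ×1, b ×1, c (bound) ×1
left-to-right use order: c, a, b
typing: well-typed at T3
ordered: ✓, a, b, c: once each, no exchange needed
linear: ✓, each of a, b, c used exactly once
affine: ✓, none of a, b, c used more than once
relevant: ✓, at least one use each (a, b, c)
unrestricted: ✓, typability at T3 is all that's needed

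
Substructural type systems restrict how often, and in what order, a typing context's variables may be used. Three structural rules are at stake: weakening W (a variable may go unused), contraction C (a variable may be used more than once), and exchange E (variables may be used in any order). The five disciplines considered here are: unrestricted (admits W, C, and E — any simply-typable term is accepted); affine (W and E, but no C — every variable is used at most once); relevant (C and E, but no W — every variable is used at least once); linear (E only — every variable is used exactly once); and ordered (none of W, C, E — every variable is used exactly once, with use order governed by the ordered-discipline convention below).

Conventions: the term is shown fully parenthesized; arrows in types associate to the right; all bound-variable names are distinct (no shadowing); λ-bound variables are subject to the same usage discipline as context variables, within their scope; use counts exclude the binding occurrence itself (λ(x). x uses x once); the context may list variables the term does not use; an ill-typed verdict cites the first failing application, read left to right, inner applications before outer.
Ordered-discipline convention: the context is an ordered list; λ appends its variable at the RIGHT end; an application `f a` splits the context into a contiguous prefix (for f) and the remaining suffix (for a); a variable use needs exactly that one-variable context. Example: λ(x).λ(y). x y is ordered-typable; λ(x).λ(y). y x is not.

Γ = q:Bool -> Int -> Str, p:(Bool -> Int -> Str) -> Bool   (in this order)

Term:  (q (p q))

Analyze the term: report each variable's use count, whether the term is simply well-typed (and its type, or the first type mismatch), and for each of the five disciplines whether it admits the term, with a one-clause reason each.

variable uses: q: 2; p: 1
uses in reading order: q, p, q
typing: well-typed — term : Int -> Str
ordered: ✗ — q ×2 used more than once (contraction)
linear: ✗ — q ×2 used more than once (contraction)
affine: ✗ — q ×2 used more than once (contraction)
relevant: ✓ — every one of q, p appears
unrestricted: ✓ — type-checks (Int -> Str) and nothing is barred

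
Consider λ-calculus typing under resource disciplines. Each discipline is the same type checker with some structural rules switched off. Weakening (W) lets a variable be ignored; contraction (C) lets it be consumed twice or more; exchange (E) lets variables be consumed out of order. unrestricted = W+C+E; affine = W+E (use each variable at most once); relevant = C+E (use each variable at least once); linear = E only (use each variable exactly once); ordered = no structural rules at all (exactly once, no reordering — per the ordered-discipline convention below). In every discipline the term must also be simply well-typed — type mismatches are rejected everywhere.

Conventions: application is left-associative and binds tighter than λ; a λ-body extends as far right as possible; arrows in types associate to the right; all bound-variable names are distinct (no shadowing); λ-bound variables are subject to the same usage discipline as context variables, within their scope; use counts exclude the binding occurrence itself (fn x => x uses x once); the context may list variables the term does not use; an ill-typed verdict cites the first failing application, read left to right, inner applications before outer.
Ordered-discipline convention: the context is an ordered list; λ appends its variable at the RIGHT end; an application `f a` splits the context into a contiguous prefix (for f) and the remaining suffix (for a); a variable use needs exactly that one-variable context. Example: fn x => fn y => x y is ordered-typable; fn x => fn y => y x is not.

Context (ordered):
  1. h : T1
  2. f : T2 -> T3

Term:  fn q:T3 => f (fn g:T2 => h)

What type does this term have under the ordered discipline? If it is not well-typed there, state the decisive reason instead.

not well-typed under ordered — not simply typable
variable uses: h: 1, f: 1, q (λ-bound): 0, g (λ-bound): 0
left-to-right use order: f, h
typing: ill-typed: an argument T2 -> T1 mismatches the expected T2
summary: ordered ✗ · linear ✗ · affine ✗ · relevant ✗ · unrestricted ✗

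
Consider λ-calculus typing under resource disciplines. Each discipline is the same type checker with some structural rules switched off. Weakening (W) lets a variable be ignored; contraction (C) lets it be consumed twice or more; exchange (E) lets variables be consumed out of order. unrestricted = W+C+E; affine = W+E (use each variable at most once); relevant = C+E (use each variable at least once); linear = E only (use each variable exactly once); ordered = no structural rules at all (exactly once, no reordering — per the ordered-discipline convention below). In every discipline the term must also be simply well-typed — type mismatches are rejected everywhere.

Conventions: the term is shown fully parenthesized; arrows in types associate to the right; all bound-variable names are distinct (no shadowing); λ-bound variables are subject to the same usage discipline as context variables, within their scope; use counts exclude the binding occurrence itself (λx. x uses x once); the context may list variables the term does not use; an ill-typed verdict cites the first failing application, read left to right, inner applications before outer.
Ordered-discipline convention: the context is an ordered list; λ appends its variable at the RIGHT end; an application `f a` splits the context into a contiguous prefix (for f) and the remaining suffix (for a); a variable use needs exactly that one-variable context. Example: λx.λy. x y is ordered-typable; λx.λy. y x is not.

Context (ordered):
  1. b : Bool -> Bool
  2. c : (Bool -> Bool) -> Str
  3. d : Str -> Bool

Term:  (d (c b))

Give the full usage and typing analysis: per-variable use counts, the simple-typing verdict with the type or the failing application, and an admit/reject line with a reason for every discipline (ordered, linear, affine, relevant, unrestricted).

counts: b=1; c=1; d=1
uses in reading order: d, c, b
typing: ✓ — Bool
ordered ✗ (use order d, c, b needs exchange)
linear ✓ (b, c, d: one use apiece)
affine ✓ (at most one use each (b, c, d))
relevant ✓ (none of b, c, d goes unused)
unrestricted ✓ (typability at Bool is all that's needed)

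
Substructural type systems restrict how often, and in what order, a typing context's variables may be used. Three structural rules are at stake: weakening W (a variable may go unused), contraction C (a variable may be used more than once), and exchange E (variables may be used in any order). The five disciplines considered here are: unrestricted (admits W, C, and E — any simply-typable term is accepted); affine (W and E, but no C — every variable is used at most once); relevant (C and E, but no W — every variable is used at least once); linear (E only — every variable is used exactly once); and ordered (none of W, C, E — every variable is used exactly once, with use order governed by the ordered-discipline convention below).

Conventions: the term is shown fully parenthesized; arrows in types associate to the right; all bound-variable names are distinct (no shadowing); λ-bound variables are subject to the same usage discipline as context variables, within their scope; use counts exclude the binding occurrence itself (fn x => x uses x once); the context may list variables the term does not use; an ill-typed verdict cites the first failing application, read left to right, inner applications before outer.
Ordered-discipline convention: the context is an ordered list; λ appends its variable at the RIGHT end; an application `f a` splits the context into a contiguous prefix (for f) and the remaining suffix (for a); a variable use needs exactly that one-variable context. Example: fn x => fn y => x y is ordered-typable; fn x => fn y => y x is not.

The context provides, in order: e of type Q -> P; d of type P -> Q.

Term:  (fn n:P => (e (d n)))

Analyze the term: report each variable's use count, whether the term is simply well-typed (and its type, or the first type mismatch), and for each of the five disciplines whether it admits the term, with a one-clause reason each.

use counts: e=1, d=1, n (λ-bound)=1
use order (left to right): e, d, n
typing: the term checks, with type P -> P
ordered ✓ (e, d, n once each; derivable with no W/C/E)
linear ✓ (exactly-once usage across e, d, n)
affine ✓ (e, d, n: no repeats, contraction unneeded)
relevant ✓ (e, d, n: all used, weakening unneeded)
unrestricted ✓ (typability at P -> P is all that's needed)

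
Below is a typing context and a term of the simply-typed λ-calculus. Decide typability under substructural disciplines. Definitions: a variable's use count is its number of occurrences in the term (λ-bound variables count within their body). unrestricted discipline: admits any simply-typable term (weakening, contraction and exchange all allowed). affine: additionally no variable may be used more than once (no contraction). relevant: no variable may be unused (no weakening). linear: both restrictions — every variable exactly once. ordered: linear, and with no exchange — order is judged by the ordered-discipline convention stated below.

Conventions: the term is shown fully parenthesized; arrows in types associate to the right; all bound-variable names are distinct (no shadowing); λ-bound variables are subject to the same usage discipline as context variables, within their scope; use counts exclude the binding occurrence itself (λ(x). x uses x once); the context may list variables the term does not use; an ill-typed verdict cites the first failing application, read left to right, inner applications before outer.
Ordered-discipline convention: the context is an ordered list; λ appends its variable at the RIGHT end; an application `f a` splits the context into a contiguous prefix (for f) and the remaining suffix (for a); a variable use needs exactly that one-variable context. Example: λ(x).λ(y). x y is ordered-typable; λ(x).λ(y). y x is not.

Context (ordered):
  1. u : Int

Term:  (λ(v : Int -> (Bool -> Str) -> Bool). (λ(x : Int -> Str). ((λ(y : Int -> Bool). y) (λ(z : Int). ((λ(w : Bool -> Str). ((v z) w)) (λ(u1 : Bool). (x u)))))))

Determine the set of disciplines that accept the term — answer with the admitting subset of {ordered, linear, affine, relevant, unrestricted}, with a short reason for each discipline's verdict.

admitted by: affine, unrestricted
usage: u: 1×, v (bound): 1×, x (bound): 1×, y (bound): 1×, z (bound): 1×, w (bound): 1×, u1 (bound): 0×
left-to-right use order: y, v, z, w, x, u
typing: well-typed — term : (Int -> (Bool -> Str) -> Bool) -> (Int -> Str) -> Int -> Bool
ordered: ✗, needs weakening: u1 unused
linear: ✗, needs weakening: u1 unused
affine: ✓, u, v, x, y, z, w, u1: no repeats, contraction unneeded
relevant: ✗, needs weakening: u1 unused
unrestricted: ✓, simply typable at (Int -> (Bool -> Str) -> Bool) -> (Int -> Str) -> Int -> Bool; W, C, E all held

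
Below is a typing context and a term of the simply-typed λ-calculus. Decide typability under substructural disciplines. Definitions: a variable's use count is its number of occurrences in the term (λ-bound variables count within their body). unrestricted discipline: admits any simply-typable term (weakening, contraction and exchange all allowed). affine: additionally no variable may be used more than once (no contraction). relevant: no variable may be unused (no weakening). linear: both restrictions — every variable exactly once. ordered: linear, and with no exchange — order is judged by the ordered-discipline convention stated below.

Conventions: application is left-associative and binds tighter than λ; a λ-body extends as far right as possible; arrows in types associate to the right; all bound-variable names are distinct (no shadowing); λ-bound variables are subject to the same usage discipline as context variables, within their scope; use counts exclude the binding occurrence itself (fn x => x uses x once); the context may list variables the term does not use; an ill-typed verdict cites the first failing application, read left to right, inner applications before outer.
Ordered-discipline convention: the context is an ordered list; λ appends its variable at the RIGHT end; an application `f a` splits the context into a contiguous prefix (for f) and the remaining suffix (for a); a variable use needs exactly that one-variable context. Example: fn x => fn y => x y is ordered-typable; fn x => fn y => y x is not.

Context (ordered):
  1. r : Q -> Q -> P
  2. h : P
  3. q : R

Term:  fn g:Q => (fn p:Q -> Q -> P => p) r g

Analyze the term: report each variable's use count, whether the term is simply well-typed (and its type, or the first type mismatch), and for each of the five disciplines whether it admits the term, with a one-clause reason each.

use counts: r ×1, h ×0, q ×0, g [bound] ×1, p [bound] ×1
order of uses: p, r, g
typing: well-typed — term : Q -> Q -> P
ordered ✗ (h, q left unused)
linear ✗ (h, q left unused)
affine ✓ (r, h, q, g, p: no repeats, contraction unneeded)
relevant ✗ (h, q left unused)
unrestricted ✓ (simply typable at Q -> Q -> P; W, C, E all held)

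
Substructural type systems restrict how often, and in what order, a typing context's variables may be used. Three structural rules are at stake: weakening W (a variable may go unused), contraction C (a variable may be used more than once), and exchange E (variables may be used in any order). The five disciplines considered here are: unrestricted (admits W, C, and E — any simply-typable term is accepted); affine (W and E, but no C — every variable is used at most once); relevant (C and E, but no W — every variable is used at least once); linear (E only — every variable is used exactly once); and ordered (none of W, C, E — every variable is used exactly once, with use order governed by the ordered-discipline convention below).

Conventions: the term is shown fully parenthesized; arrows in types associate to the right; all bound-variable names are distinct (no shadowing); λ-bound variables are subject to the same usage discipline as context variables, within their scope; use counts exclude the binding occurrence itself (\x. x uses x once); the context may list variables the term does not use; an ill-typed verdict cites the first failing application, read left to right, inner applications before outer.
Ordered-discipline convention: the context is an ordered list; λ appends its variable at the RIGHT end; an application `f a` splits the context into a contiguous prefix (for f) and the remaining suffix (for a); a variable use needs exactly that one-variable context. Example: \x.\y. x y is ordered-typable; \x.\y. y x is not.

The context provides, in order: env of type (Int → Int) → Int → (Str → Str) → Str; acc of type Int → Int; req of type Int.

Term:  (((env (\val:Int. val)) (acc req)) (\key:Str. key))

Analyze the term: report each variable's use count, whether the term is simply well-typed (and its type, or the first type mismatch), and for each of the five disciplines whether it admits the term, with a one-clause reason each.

use counts: env ×1; acc ×1; req ×1; val [bound] ×1; key [bound] ×1
uses in reading order: env, val, acc, req, key
typing: well-typed at Str
ordered: ✓, single-use (env, acc, req, val, key), ordered derivation ok
linear: ✓, each of env, acc, req, val, key used exactly once
affine: ✓, at most one use each (env, acc, req, val, key)
relevant: ✓, none of env, acc, req, val, key goes unused
unrestricted: ✓, typability at Str is all that's needed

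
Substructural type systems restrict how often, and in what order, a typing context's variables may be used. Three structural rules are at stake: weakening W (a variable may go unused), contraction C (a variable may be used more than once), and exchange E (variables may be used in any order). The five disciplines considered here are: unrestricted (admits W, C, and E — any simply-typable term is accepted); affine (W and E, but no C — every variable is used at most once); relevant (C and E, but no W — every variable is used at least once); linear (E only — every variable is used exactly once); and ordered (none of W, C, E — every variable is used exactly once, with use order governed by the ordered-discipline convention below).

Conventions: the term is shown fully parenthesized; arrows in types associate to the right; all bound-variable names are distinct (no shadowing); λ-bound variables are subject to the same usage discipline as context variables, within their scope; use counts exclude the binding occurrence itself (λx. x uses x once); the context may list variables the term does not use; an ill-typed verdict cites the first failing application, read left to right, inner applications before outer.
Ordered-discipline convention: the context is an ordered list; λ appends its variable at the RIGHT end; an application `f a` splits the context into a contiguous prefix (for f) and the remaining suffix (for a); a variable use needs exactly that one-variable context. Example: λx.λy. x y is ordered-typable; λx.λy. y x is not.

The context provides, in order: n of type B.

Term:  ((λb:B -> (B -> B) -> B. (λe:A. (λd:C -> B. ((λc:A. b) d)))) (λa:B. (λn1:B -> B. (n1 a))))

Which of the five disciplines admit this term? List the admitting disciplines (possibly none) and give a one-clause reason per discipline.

admitting disciplines: none
usage: n ×0, b (λ-bound) ×1, e (λ-bound) ×0, d (λ-bound) ×1, c (λ-bound) ×0, a (λ-bound) ×1, n1 (λ-bound) ×1
left-to-right use order: b, d, n1, a
typing: ill-typed: an argument C -> B mismatches the expected A
ordered ✗ (fails simple typing)
linear ✗ (a type mismatch blocks all five)
affine ✗ (the type mismatch rejects it)
relevant ✗ (not simply typable)
unrestricted ✗ (fails simple typing)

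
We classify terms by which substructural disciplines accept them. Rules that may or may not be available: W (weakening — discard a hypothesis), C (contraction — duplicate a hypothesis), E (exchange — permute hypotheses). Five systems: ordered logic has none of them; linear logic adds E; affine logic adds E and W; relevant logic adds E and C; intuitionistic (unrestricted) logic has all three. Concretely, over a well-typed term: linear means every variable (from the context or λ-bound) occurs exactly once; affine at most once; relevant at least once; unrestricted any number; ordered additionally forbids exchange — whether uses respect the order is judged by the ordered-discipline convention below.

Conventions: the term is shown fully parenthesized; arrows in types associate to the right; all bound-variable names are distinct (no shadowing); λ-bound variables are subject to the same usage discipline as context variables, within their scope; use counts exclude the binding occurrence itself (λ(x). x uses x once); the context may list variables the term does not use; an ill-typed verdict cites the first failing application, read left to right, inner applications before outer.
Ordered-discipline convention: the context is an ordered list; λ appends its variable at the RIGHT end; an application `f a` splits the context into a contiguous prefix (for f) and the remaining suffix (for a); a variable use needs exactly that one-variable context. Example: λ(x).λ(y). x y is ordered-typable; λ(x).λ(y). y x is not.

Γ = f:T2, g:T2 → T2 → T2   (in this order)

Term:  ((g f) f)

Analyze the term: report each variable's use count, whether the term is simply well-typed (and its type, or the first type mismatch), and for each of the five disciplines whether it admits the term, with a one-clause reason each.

usage: f: 2; g: 1
use order (left to right): g, f, f
typing: well-typed — term : T2
ordered: ✗, uses contraction: f ×2
linear: ✗, uses contraction: f ×2
affine: ✗, uses contraction: f ×2
relevant: ✓, at least one use each (f, g)
unrestricted: ✓, simply typable at T2; W, C, E all held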